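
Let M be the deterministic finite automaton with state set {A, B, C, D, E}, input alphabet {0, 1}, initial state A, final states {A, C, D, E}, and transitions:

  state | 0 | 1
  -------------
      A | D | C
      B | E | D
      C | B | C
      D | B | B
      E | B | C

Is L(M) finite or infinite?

State B is reachable from the start and can reach an accepting state, and it lies on the cycle B → D → B.
Traversing that cycle any number of times yields accepted strings of unbounded length, so the language is infinite.

infinite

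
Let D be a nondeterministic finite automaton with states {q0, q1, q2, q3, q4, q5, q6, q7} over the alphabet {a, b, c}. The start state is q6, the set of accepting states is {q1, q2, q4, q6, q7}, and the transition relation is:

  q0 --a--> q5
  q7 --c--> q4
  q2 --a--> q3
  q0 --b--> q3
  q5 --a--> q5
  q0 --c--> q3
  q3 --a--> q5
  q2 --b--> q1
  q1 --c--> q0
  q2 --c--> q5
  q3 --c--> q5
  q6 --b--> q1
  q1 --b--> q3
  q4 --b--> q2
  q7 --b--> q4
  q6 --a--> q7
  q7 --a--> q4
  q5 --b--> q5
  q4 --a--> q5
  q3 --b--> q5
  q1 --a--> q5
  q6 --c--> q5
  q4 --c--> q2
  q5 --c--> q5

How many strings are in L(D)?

18

The useful subgraph on states {q1, q2, q4, q6, q7} is acyclic, so L(D) is finite; the longest accepting path visits 5 useful states, giving maximum string length 4.
Counting accepting paths from q6 by length: 1 of length 0, 2 of length 1, 3 of length 2, 6 of length 3, 6 of length 4. Total 18.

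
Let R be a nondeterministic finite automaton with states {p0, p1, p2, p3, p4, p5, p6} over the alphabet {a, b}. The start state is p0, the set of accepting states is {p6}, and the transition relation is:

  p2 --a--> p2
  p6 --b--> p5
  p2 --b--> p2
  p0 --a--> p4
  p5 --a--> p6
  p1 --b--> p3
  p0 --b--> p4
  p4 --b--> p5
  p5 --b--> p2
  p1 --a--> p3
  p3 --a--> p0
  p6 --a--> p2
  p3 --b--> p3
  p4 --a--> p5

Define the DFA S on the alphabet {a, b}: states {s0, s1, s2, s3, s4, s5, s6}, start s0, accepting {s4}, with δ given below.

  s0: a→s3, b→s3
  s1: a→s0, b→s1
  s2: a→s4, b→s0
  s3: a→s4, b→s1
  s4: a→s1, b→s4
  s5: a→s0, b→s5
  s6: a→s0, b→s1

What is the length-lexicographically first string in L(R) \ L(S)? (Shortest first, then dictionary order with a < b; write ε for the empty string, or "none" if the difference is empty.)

aaa

The string aaa is accepted by R but not by S.
No shorter string lies in the difference, and aaa is the lexicographically first length-3 string in L(R) \ L(S).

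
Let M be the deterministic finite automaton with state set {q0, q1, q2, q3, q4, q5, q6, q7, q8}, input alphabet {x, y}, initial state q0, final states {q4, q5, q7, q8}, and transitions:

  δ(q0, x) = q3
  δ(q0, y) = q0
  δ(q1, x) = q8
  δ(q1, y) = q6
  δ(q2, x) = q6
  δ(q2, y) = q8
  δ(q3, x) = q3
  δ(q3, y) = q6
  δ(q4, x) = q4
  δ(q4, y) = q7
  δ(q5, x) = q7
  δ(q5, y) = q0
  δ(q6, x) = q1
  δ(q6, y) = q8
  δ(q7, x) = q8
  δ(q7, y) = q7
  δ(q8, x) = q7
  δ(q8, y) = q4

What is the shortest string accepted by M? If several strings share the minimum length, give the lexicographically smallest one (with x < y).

xyy

A breadth-first search from q0 reaches an accepting state first via the path q0 → q3 → q6 → q8 on input xyy.
No string of length < 3 is accepted (BFS exhausts all shorter strings without reaching an accepting state), and xyy is the lexicographically least accepting string of length 3.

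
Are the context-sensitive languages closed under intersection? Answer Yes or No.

An LBA keeps a copy of the input on a second track, runs the LBA for L₁, and if that accepts restores the input and runs the LBA for L₂; linear space suffices, so L₁ ∩ L₂ is context-sensitive.
So the context-sensitive languages are closed under intersection.

Yes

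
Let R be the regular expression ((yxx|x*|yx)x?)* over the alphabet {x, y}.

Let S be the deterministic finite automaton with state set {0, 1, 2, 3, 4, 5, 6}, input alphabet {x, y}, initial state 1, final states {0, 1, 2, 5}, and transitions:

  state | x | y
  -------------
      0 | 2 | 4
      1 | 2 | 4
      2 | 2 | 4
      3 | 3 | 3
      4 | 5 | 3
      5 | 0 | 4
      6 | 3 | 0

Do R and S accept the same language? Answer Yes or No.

Yes

Converting the expression R to a DFA (subset construction, then merging equivalent states) gives the minimal DFA with states {r0, r1, r2}, start state r0, accepting states {r0} and transitions r0: x→r0, y→r1; r1: x→r0, y→r2; r2: x→r2, y→r2.
Exploring the product automaton R × S from the start pair (r0, 1), following both machines on each input symbol, reaches 6 state pairs: (r0, 1), (r0, 2), (r1, 4), (r0, 5), (r2, 3), (r0, 0).
R accepts in {r0} and S accepts in {0, 1, 2, 5}. In every reachable pair the two components are either both accepting — (r0, 1), (r0, 2), (r0, 5), (r0, 0) — or both non-accepting, so no string is accepted by exactly one of the machines: L(R) \ L(S) and L(S) \ L(R) are both empty.
Hence every string is accepted by R iff it is accepted by S, and the two languages coincide.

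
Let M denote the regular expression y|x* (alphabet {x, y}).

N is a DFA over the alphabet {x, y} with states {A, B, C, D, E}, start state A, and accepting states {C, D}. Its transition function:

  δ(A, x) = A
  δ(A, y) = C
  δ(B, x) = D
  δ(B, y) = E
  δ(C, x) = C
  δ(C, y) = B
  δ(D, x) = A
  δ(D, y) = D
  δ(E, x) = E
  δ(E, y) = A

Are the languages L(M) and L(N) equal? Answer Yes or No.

The empty string ε is accepted by M but rejected by N.
So L(M) ≠ L(N).

No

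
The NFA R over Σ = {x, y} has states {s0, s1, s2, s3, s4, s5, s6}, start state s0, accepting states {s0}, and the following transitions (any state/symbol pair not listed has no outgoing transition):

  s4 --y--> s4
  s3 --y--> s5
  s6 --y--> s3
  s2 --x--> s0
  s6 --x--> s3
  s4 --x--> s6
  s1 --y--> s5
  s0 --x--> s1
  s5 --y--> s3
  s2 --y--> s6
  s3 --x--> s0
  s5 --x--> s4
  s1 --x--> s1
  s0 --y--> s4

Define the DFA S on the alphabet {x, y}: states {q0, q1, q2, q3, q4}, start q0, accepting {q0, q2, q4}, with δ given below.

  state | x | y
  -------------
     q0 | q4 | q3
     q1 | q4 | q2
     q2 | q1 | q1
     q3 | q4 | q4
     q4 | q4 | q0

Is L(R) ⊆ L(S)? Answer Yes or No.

Exploring the product automaton R × S from the start pair (s0, q0), following both machines on each input symbol, reaches 13 state pairs: (s0, q0), (s1, q4), (s4, q3), (s5, q0), (s6, q4), (s4, q4), (s3, q3), (s3, q4), (s3, q0), (s4, q0), (s0, q4), (s5, q4), (s5, q3).
R accepts in {s0} and S accepts in {q0, q2, q4}. The reachable pairs whose R-component is accepting are (s0, q0), (s0, q4); in each of them the S-component is accepting too, so the product for L(R) \ L(S) (R-component accepting, S-component rejecting) has no reachable accepting pair and the difference is empty.
Hence every string in L(R) is also in L(S).

Yes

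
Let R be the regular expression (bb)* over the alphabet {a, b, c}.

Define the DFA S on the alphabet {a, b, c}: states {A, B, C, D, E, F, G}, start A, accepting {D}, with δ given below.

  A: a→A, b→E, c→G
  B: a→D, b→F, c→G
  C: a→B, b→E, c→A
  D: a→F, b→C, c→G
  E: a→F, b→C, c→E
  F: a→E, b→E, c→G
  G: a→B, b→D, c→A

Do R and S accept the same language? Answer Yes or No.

The empty string ε is accepted by R but rejected by S.
So L(R) ≠ L(S).

No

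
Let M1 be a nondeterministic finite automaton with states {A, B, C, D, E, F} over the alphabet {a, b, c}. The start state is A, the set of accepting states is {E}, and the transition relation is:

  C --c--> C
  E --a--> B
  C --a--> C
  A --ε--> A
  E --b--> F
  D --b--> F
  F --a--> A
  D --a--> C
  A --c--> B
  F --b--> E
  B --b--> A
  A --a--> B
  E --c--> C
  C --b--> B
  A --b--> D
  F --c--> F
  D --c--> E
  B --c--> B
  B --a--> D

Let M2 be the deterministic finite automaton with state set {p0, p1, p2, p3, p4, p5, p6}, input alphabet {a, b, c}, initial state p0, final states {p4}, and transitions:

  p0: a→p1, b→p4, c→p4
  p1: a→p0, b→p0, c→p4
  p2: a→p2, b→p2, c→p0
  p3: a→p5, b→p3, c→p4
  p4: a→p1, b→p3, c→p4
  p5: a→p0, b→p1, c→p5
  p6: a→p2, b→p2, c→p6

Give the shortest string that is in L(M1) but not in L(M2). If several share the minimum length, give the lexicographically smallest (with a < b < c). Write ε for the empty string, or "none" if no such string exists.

bbb

The string bbb is accepted by M1 but not by M2.
No shorter string lies in the difference, and bbb is the lexicographically first length-3 string in L(M1) \ L(M2).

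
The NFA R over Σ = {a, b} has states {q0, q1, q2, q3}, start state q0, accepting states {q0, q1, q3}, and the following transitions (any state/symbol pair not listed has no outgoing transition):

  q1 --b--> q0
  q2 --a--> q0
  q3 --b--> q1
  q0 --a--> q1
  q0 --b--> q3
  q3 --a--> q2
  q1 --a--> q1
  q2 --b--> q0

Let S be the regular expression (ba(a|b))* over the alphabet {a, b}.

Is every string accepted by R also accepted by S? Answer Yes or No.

No

The string a is in L(R) but not in L(S).
So L(R) ⊄ L(S).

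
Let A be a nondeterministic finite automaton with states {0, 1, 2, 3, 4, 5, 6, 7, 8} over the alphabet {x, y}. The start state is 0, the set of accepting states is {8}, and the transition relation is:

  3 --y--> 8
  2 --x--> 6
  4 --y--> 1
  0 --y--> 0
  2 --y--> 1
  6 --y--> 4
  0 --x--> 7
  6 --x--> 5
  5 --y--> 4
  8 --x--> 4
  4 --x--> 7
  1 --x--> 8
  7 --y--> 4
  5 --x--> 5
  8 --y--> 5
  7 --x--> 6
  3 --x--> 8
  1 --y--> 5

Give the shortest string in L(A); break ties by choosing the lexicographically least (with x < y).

A breadth-first search from 0 reaches an accepting state first via the path 0 → 7 → 4 → 1 → 8 on input xyyx.
No string of length < 4 is accepted (BFS exhausts all shorter strings without reaching an accepting state), and xyyx is the lexicographically least accepting string of length 4.

xyyx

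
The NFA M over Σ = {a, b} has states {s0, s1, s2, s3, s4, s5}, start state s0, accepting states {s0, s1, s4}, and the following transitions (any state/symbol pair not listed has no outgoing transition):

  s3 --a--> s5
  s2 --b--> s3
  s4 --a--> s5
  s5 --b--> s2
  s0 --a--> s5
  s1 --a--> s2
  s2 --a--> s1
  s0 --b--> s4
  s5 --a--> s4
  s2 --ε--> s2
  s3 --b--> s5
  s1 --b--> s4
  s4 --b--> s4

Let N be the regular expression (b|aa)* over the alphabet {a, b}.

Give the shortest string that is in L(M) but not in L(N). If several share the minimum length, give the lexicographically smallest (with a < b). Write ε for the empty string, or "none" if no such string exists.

aba

The string aba is accepted by M but not by N.
No shorter string lies in the difference, and aba is the lexicographically first length-3 string in L(M) \ L(N).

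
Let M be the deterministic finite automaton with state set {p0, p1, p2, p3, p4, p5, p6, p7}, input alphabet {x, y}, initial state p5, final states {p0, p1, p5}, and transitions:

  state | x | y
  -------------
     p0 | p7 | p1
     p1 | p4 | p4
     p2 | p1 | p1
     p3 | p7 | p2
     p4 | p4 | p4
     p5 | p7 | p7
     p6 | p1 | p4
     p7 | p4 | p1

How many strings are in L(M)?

The useful subgraph on states {p1, p5, p7} is acyclic, so L(M) is finite; the longest accepting path visits 3 useful states, giving maximum string length 2.
Counting accepting paths from p5 by length: 1 of length 0, 2 of length 2. Total 3.

3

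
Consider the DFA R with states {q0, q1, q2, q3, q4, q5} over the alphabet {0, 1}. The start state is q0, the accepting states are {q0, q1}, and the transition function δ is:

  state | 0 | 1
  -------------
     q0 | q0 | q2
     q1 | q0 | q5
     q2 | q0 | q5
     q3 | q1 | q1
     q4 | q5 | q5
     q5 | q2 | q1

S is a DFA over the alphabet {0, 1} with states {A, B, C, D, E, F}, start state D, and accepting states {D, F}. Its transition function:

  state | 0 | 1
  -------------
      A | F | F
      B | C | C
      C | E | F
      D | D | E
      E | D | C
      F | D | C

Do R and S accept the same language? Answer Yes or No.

Exploring the product automaton R × S from the start pair (q0, D), following both machines on each input symbol, reaches 4 state pairs: (q0, D), (q2, E), (q5, C), (q1, F).
R accepts in {q0, q1} and S accepts in {D, F}. In every reachable pair the two components are either both accepting — (q0, D), (q1, F) — or both non-accepting, so no string is accepted by exactly one of the machines: L(R) \ L(S) and L(S) \ L(R) are both empty.
Hence every string is accepted by R iff it is accepted by S, and the two languages coincide.

Yes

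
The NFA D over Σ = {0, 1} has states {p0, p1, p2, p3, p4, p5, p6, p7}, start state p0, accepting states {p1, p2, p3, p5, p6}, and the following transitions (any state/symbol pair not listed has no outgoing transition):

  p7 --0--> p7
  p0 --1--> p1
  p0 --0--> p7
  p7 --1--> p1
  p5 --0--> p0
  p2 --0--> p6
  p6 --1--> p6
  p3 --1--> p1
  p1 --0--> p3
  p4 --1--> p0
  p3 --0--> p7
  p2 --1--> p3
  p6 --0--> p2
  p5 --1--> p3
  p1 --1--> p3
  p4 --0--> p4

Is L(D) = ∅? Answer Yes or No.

The string 1 is accepted: the run p0 → p1 ends in the accepting state p1.
Since at least one string is accepted, L(D) is not empty.

No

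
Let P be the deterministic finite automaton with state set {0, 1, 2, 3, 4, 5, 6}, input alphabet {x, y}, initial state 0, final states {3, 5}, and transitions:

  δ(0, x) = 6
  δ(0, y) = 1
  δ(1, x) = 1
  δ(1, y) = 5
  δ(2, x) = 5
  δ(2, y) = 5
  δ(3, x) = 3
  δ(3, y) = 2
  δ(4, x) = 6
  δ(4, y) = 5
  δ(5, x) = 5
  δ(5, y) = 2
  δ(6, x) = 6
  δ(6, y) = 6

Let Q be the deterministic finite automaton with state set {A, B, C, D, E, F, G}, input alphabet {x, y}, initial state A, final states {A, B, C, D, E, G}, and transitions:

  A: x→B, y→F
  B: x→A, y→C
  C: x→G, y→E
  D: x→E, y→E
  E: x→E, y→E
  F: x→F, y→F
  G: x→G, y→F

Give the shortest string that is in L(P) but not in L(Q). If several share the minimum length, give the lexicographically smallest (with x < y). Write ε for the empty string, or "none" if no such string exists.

The string yy is accepted by P but not by Q.
No shorter string lies in the difference, and yy is the lexicographically first length-2 string in L(P) \ L(Q).

yy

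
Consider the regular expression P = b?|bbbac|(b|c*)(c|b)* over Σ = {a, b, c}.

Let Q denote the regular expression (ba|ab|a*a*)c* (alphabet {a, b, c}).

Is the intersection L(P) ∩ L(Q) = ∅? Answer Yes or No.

The empty string ε is accepted by both P and Q.
Hence L(P) ∩ L(Q) ≠ ∅.

No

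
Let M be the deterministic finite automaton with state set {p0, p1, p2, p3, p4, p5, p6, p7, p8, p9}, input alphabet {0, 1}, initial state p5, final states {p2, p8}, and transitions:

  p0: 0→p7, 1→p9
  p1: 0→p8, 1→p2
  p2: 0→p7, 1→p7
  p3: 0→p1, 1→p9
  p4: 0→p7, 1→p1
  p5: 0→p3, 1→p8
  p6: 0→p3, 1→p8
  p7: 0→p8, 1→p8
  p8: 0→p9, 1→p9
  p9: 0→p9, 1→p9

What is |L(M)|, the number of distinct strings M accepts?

The useful subgraph on states {p1, p2, p3, p5, p7, p8} is acyclic, so L(M) is finite; the longest accepting path visits 6 useful states, giving maximum string length 5.
Counting accepting paths from p5 by length: 1 of length 1, 2 of length 3, 4 of length 5. Total 7.

7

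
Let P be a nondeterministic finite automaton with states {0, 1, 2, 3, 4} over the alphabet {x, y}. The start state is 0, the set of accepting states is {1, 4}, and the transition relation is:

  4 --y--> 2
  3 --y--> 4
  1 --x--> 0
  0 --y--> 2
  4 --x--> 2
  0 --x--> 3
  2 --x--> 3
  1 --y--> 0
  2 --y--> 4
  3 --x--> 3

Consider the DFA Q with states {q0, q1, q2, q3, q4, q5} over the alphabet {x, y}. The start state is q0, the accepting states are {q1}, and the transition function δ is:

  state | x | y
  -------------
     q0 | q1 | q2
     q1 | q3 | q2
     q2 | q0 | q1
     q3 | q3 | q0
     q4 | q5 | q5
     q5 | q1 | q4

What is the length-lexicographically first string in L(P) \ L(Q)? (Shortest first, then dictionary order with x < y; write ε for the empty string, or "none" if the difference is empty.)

xy

The string xy is accepted by P but not by Q.
No shorter string lies in the difference, and xy is the lexicographically first length-2 string in L(P) \ L(Q).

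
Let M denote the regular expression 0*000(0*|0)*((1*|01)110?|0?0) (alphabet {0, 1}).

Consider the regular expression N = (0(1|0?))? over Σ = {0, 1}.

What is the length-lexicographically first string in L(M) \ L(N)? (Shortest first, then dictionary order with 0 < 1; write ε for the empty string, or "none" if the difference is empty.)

0000

The string 0000 is accepted by M but not by N.
No shorter string lies in the difference, and 0000 is the lexicographically first length-4 string in L(M) \ L(N).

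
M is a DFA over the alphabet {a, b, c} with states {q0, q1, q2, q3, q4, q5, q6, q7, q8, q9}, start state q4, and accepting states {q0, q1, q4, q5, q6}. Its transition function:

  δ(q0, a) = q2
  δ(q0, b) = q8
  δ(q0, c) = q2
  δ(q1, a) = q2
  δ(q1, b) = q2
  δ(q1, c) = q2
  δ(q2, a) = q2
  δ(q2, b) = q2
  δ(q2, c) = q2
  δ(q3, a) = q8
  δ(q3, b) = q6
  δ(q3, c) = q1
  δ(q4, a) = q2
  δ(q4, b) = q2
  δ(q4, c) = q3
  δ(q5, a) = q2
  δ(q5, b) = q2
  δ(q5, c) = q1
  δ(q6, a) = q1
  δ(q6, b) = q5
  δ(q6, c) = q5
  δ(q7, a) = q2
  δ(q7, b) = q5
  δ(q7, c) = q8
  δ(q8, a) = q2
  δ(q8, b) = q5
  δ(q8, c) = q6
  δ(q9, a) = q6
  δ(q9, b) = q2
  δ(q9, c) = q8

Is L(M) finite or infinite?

The useful states (reachable from q4 and able to reach an accepting state) are {q1, q3, q4, q5, q6, q8}.
Restricted to these states the transition graph has no cycle, so every accepting path has bounded length and L is finite.

finite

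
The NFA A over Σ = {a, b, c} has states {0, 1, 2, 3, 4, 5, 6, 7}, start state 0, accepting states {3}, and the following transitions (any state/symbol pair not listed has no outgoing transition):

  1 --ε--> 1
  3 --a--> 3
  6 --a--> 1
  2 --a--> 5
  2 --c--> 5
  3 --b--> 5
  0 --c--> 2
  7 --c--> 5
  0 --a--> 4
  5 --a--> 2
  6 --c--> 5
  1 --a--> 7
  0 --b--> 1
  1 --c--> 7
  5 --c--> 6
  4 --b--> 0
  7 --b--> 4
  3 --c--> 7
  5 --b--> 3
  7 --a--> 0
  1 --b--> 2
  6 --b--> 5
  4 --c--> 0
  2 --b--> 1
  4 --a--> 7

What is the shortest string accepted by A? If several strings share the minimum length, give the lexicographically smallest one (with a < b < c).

cab

A breadth-first search from 0 reaches an accepting state first via the path 0 → 2 → 5 → 3 on input cab.
No string of length < 3 is accepted (BFS exhausts all shorter strings without reaching an accepting state), and cab is the lexicographically least accepting string of length 3.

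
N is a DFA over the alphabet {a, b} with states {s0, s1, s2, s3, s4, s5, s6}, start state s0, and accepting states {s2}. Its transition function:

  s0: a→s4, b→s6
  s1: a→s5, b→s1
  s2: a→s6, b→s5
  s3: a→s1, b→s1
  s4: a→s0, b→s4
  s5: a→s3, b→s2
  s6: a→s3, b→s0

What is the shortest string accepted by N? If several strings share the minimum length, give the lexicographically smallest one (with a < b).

baaab

A breadth-first search from s0 reaches an accepting state first via the path s0 → s6 → s3 → s1 → s5 → s2 on input baaab.
No string of length < 5 is accepted (BFS exhausts all shorter strings without reaching an accepting state), and baaab is the lexicographically least accepting string of length 5.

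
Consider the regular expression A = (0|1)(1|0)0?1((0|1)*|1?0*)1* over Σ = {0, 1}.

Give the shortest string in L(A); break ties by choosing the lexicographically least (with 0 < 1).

001

By inspection of the expression, no string of length less than 3 matches, and 001 is the lexicographically first match of length 3.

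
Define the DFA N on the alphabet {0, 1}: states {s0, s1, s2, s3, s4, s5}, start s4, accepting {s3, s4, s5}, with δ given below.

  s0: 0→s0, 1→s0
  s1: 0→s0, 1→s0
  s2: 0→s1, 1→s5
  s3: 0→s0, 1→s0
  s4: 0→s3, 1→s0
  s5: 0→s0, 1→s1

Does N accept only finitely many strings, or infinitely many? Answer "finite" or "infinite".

finite

The useful states (reachable from s4 and able to reach an accepting state) are {s3, s4}.
Restricted to these states the transition graph has no cycle, so every accepting path has bounded length and L is finite.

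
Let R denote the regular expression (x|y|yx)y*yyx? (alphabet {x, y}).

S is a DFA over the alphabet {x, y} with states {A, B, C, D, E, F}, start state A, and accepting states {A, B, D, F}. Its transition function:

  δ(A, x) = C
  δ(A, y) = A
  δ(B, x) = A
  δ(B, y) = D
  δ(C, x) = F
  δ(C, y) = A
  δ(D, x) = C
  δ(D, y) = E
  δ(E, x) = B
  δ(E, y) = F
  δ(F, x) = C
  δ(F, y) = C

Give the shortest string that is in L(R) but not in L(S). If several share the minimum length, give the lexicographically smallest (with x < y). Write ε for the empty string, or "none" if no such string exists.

The string xyyx is accepted by R but not by S.
No shorter string lies in the difference, and xyyx is the lexicographically first length-4 string in L(R) \ L(S).

xyyx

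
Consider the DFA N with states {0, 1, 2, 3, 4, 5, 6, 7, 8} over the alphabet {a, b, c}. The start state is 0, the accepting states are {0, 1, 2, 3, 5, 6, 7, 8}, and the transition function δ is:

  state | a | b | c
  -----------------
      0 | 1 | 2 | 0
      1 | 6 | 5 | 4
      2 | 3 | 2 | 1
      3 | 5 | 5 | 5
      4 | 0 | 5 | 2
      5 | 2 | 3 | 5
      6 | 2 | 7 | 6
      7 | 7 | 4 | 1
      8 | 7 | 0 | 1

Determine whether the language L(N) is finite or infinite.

infinite

State 0 is reachable from the start and can reach an accepting state, and it lies on the cycle 0 → 0.
Traversing that cycle any number of times yields accepted strings of unbounded length, so the language is infinite.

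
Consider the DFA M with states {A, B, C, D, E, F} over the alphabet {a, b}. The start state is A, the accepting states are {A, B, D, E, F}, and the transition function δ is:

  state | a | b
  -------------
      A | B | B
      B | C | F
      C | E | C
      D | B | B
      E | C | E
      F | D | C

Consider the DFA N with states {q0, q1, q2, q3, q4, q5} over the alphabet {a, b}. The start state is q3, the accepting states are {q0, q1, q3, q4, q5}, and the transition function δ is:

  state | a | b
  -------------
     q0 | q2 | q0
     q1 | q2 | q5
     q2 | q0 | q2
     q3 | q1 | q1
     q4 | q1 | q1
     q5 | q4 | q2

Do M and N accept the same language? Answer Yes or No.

Exploring the product automaton M × N from the start pair (A, q3), following both machines on each input symbol, reaches 6 state pairs: (A, q3), (B, q1), (C, q2), (F, q5), (E, q0), (D, q4).
M accepts in {A, B, D, E, F} and N accepts in {q0, q1, q3, q4, q5}. In every reachable pair the two components are either both accepting — (A, q3), (B, q1), (F, q5), (E, q0), (D, q4) — or both non-accepting, so no string is accepted by exactly one of the machines: L(M) \ L(N) and L(N) \ L(M) are both empty.
Hence every string is accepted by M iff it is accepted by N, and the two languages coincide.

Yes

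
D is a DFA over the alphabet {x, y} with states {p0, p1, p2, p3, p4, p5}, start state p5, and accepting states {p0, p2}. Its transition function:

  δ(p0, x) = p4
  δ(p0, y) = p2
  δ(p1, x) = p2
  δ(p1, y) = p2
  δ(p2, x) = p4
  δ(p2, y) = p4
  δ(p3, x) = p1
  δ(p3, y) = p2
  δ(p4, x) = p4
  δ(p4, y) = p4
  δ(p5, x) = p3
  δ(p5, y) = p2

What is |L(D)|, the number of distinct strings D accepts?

4

The useful subgraph on states {p1, p2, p3, p5} is acyclic, so L(D) is finite; the longest accepting path visits 4 useful states, giving maximum string length 3.
Counting accepting paths from p5 by length: 1 of length 1, 1 of length 2, 2 of length 3. Total 4.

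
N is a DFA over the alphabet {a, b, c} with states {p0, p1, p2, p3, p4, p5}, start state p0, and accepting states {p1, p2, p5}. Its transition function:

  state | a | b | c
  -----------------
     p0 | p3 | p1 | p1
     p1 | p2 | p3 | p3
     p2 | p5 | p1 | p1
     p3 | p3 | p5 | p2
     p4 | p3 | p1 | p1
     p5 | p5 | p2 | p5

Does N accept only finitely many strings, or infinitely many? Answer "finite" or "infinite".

infinite

State p1 is reachable from the start and can reach an accepting state, and it lies on the cycle p1 → p2 → p1.
Traversing that cycle any number of times yields accepted strings of unbounded length, so the language is infinite.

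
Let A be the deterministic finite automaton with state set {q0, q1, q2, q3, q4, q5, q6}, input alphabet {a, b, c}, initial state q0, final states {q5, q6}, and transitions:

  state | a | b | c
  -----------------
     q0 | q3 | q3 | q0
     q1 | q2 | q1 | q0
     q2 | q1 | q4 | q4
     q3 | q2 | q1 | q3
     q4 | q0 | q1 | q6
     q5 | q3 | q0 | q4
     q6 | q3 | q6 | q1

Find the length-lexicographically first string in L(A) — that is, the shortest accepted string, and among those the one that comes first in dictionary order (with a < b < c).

aabc

A breadth-first search from q0 reaches an accepting state first via the path q0 → q3 → q2 → q4 → q6 on input aabc.
No string of length < 4 is accepted (BFS exhausts all shorter strings without reaching an accepting state), and aabc is the lexicographically least accepting string of length 4.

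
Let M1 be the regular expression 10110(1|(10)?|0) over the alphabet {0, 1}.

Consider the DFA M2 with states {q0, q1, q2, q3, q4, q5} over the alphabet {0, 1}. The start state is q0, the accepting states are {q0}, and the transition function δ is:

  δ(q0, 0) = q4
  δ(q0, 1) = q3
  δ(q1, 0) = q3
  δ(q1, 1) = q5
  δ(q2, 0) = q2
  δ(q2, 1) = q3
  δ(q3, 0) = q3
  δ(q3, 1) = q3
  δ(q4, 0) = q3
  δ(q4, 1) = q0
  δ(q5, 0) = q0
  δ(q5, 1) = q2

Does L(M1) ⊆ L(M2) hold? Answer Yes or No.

The string 10110 is in L(M1) but not in L(M2).
So L(M1) ⊄ L(M2).

No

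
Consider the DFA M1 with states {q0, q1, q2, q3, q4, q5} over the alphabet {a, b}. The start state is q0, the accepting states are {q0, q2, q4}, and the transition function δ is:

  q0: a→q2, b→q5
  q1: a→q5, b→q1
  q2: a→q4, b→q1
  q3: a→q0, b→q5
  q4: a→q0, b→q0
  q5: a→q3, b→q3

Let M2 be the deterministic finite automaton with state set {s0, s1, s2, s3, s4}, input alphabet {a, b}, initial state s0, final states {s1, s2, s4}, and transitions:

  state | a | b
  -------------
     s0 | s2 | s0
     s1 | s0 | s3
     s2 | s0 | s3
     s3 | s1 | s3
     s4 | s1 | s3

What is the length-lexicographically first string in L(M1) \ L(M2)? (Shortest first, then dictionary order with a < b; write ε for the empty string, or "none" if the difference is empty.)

The empty string ε is accepted by M1 but not by M2.
Since ε is the unique shortest string, it is the required witness.

ε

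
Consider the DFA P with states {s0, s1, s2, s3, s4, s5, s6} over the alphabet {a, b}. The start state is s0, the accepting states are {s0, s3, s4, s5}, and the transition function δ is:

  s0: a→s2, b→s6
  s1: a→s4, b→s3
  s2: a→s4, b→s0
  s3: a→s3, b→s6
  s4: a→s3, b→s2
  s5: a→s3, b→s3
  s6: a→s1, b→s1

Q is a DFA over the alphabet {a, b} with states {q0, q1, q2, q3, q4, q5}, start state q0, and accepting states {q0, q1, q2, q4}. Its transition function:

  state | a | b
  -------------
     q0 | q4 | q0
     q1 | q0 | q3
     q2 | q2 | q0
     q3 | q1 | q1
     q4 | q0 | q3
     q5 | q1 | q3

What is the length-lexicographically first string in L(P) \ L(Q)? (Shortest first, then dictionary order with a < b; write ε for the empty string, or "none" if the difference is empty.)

ab

The string ab is accepted by P but not by Q.
No shorter string lies in the difference, and ab is the lexicographically first length-2 string in L(P) \ L(Q).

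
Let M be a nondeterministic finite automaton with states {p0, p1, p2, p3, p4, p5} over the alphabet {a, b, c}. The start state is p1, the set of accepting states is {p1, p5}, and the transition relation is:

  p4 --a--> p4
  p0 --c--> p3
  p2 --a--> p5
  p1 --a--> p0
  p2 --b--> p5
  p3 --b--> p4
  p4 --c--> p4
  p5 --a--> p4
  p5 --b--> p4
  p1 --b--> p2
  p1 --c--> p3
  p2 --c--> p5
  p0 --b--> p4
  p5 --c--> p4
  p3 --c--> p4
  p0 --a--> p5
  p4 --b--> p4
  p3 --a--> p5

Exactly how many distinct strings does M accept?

7

The useful subgraph on states {p0, p1, p2, p3, p5} is acyclic, so L(M) is finite; the longest accepting path visits 4 useful states, giving maximum string length 3.
Counting accepting paths from p1 by length: 1 of length 0, 5 of length 2, 1 of length 3. Total 7.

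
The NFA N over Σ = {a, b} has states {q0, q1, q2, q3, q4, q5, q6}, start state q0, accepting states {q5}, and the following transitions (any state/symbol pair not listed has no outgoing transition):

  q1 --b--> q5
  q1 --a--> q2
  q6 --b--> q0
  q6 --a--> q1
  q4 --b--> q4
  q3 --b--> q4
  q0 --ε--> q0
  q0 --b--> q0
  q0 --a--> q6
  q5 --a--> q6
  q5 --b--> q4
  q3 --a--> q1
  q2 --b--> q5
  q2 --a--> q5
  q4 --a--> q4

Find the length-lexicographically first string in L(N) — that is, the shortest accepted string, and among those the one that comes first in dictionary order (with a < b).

A breadth-first search from q0 reaches an accepting state first via the path q0 → q6 → q1 → q5 on input aab.
No string of length < 3 is accepted (BFS exhausts all shorter strings without reaching an accepting state), and aab is the lexicographically least accepting string of length 3.

aab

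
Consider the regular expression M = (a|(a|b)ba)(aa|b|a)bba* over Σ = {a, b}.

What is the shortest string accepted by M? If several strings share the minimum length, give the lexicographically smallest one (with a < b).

By inspection of the expression, no string of length less than 4 matches, and aabb is the lexicographically first match of length 4.

aabb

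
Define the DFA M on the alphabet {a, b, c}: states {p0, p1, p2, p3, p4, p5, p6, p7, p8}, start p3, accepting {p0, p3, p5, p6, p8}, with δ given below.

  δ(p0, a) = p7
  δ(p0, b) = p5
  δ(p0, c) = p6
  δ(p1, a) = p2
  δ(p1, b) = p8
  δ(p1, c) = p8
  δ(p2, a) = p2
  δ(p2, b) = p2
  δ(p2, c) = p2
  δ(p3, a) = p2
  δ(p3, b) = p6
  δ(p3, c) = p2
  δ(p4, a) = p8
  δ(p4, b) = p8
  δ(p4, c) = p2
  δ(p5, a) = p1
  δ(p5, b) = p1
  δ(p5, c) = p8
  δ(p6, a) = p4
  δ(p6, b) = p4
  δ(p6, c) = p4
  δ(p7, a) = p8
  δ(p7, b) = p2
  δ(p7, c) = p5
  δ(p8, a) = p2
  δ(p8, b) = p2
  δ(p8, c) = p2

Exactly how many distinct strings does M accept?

8

The useful subgraph on states {p3, p4, p6, p8} is acyclic, so L(M) is finite; the longest accepting path visits 4 useful states, giving maximum string length 3.
Counting accepting paths from p3 by length: 1 of length 0, 1 of length 1, 6 of length 3. Total 8.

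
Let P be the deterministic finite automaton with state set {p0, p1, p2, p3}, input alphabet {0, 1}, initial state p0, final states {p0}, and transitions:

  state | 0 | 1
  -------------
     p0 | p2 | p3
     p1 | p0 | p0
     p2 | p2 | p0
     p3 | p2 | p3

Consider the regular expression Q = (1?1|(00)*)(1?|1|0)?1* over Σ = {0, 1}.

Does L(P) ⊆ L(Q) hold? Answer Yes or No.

The string 0101 is in L(P) but not in L(Q).
So L(P) ⊄ L(Q).

No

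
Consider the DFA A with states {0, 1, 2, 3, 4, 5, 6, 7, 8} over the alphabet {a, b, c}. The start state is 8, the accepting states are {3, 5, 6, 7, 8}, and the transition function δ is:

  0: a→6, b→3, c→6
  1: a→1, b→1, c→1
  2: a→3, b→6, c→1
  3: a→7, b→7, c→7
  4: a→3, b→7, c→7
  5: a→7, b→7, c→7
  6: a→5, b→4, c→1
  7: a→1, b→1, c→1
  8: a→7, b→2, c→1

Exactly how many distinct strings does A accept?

The useful subgraph on states {2, 3, 4, 5, 6, 7, 8} is acyclic, so L(A) is finite; the longest accepting path visits 6 useful states, giving maximum string length 5.
Counting accepting paths from 8 by length: 1 of length 0, 1 of length 1, 2 of length 2, 4 of length 3, 6 of length 4, 3 of length 5. Total 17.

17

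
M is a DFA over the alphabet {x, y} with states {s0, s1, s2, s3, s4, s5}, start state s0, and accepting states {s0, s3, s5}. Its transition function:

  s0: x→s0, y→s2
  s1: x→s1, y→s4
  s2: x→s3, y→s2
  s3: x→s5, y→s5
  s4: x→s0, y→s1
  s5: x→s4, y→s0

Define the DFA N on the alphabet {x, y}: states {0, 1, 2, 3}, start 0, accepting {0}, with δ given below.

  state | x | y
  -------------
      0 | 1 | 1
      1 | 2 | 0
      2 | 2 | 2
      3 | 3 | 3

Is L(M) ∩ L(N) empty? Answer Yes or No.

The empty string ε is accepted by both M and N.
Hence L(M) ∩ L(N) ≠ ∅.

No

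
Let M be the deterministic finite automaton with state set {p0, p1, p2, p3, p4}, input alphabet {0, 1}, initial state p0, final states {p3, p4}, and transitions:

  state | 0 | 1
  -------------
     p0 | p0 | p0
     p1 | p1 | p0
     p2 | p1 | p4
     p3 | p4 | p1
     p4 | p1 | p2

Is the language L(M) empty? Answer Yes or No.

The states reachable from the start state are {p0}.
None of the accepting states {p3, p4} is reachable, so no string is accepted and L(M) = ∅.

Yes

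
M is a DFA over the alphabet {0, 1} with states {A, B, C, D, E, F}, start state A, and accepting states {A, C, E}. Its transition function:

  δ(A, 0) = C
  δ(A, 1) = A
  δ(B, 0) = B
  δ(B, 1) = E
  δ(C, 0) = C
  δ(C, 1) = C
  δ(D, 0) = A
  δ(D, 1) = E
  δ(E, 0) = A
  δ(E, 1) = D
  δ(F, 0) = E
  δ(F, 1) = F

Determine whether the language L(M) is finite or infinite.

State A is reachable from the start and can reach an accepting state, and it lies on the cycle A → A.
Traversing that cycle any number of times yields accepted strings of unbounded length, so the language is infinite.

infinite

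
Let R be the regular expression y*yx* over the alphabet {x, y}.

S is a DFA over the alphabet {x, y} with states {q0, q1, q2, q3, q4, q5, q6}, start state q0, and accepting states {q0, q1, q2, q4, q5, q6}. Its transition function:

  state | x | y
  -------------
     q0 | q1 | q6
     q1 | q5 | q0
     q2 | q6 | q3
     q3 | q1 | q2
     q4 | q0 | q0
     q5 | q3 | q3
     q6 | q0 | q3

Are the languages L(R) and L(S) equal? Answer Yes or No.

No

The string yy is accepted by R but rejected by S.
So L(R) ≠ L(S).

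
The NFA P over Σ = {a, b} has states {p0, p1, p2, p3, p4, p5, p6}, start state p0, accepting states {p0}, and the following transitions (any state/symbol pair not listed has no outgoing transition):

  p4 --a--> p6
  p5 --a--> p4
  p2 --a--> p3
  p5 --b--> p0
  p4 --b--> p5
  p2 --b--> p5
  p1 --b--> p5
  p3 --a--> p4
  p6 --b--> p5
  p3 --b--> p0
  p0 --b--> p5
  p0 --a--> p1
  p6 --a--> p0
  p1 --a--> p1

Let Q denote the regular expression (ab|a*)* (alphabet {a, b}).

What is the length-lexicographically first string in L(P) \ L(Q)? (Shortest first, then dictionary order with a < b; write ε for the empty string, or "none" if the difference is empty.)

The string bb is accepted by P but not by Q.
No shorter string lies in the difference, and bb is the lexicographically first length-2 string in L(P) \ L(Q).

bb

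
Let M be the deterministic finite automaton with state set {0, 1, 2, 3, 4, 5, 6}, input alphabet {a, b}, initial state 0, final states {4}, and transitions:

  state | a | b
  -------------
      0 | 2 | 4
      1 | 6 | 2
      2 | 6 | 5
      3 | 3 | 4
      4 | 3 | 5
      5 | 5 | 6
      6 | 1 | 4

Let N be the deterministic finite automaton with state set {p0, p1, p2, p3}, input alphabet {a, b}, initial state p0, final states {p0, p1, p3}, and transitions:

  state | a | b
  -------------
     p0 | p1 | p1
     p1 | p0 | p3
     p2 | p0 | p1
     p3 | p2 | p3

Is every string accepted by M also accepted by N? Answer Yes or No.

Yes

Exploring the product automaton M × N from the start pair (0, p0), following both machines on each input symbol, reaches 19 state pairs: (0, p0), (2, p1), (4, p1), (6, p0), (5, p3), (3, p0), (1, p1), (5, p2), (6, p3), (3, p1), (2, p3), (5, p0), (6, p1), (1, p2), (4, p3), (6, p2), (5, p1), (1, p0), (3, p2).
M accepts in {4} and N accepts in {p0, p1, p3}. The reachable pairs whose M-component is accepting are (4, p1), (4, p3); in each of them the N-component is accepting too, so the product for L(M) \ L(N) (M-component accepting, N-component rejecting) has no reachable accepting pair and the difference is empty.
Hence every string in L(M) is also in L(N).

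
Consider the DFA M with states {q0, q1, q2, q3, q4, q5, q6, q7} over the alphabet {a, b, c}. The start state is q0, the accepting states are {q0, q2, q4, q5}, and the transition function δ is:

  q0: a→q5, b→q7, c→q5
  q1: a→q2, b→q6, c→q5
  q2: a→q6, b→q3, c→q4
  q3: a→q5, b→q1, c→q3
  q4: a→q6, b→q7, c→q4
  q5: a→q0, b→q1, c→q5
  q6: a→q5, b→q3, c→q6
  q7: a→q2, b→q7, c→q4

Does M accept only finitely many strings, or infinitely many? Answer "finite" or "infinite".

infinite

State q0 is reachable from the start and can reach an accepting state, and it lies on the cycle q0 → q5 → q0.
Traversing that cycle any number of times yields accepted strings of unbounded length, so the language is infinite.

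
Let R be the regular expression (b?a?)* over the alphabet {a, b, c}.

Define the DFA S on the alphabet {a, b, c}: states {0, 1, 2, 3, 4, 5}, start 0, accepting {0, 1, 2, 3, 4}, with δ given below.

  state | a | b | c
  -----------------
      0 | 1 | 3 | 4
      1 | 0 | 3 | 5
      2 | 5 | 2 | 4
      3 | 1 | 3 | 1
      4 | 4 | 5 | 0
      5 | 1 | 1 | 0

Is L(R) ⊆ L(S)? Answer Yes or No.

Yes

Converting the expression R to a DFA (subset construction, then merging equivalent states) gives the minimal DFA with states {r0, r1}, start state r0, accepting states {r0} and transitions r0: a→r0, b→r0, c→r1; r1: a→r1, b→r1, c→r1.
Exploring the product automaton R × S from the start pair (r0, 0), following both machines on each input symbol, reaches 8 state pairs: (r0, 0), (r0, 1), (r0, 3), (r1, 4), (r1, 5), (r1, 1), (r1, 0), (r1, 3).
R accepts in {r0} and S accepts in {0, 1, 2, 3, 4}. The reachable pairs whose R-component is accepting are (r0, 0), (r0, 1), (r0, 3); in each of them the S-component is accepting too, so the product for L(R) \ L(S) (R-component accepting, S-component rejecting) has no reachable accepting pair and the difference is empty.
Hence every string in L(R) is also in L(S).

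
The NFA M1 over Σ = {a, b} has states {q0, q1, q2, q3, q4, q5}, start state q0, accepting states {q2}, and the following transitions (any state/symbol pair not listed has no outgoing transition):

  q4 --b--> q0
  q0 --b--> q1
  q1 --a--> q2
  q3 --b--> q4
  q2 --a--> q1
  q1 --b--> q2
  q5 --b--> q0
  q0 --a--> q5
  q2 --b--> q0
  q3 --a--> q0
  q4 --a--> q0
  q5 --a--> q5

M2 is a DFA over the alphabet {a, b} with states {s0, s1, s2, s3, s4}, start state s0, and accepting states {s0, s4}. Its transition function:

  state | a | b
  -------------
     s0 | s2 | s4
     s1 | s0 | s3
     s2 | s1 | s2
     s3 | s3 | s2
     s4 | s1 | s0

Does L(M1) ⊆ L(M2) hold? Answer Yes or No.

The string ba is in L(M1) but not in L(M2).
So L(M1) ⊄ L(M2).

No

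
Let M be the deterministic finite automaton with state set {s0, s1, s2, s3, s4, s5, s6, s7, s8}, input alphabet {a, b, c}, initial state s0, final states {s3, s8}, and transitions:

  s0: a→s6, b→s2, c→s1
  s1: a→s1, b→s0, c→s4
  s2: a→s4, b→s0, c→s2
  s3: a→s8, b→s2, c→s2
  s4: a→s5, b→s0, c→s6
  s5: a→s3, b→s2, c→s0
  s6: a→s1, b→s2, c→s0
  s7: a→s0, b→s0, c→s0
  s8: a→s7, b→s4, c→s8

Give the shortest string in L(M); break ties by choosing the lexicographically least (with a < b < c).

baaa

A breadth-first search from s0 reaches an accepting state first via the path s0 → s2 → s4 → s5 → s3 on input baaa.
No string of length < 4 is accepted (BFS exhausts all shorter strings without reaching an accepting state), and baaa is the lexicographically least accepting string of length 4.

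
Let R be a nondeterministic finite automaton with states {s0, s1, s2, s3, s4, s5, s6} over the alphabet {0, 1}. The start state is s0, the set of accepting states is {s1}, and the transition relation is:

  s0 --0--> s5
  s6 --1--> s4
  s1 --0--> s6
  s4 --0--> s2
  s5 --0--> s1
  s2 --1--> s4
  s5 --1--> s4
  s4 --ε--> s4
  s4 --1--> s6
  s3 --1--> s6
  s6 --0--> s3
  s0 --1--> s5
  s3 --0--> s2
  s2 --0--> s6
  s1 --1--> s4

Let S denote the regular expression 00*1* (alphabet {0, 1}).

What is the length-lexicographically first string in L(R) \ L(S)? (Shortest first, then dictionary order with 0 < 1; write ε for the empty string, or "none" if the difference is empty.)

The string 10 is accepted by R but not by S.
No shorter string lies in the difference, and 10 is the lexicographically first length-2 string in L(R) \ L(S).

10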